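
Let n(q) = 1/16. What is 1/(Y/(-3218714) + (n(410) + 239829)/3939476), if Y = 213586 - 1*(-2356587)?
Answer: -101440372430912/74825549506179 ≈ -1.3557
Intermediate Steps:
n(q) = 1/16
Y = 2570173 (Y = 213586 + 2356587 = 2570173)
1/(Y/(-3218714) + (n(410) + 239829)/3939476) = 1/(2570173/(-3218714) + (1/16 + 239829)/3939476) = 1/(2570173*(-1/3218714) + (3837265/16)*(1/3939476)) = 1/(-2570173/3218714 + 3837265/63031616) = 1/(-74825549506179/101440372430912) = -101440372430912/74825549506179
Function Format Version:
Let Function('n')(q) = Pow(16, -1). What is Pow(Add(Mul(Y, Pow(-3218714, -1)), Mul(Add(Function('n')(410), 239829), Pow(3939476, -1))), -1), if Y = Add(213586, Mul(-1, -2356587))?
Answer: Rational(-101440372430912, 74825549506179) ≈ -1.3557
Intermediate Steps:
Function('n')(q) = Rational(1, 16)
Y = 2570173 (Y = Add(213586, 2356587) = 2570173)
Pow(Add(Mul(Y, Pow(-3218714, -1)), Mul(Add(Function('n')(410), 239829), Pow(3939476, -1))), -1) = Pow(Add(Mul(2570173, Pow(-3218714, -1)), Mul(Add(Rational(1, 16), 239829), Pow(3939476, -1))), -1) = Pow(Add(Mul(2570173, Rational(-1, 3218714)), Mul(Rational(3837265, 16), Rational(1, 3939476))), -1) = Pow(Add(Rational(-2570173, 3218714), Rational(3837265, 63031616)), -1) = Pow(Rational(-74825549506179, 101440372430912), -1) = Rational(-101440372430912, 74825549506179)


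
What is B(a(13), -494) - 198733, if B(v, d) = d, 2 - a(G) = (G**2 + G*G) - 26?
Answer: -199227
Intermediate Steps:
a(G) = 28 - 2*G**2 (a(G) = 2 - ((G**2 + G*G) - 26) = 2 - ((G**2 + G**2) - 26) = 2 - (2*G**2 - 26) = 2 - (-26 + 2*G**2) = 2 + (26 - 2*G**2) = 28 - 2*G**2)
B(a(13), -494) - 198733 = -494 - 198733 = -199227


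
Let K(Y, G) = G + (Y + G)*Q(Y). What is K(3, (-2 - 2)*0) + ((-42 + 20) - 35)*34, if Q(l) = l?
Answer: -1929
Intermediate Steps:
K(Y, G) = G + Y*(G + Y) (K(Y, G) = G + (Y + G)*Y = G + (G + Y)*Y = G + Y*(G + Y))
K(3, (-2 - 2)*0) + ((-42 + 20) - 35)*34 = ((-2 - 2)*0 + 3² + ((-2 - 2)*0)*3) + ((-42 + 20) - 35)*34 = (-4*0 + 9 - 4*0*3) + (-22 - 35)*34 = (0 + 9 + 0*3) - 57*34 = (0 + 9 + 0) - 1938 = 9 - 1938 = -1929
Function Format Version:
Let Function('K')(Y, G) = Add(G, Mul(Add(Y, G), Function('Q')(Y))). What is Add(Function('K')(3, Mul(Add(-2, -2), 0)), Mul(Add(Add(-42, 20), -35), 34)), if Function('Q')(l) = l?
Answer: -1929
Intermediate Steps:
Function('K')(Y, G) = Add(G, Mul(Y, Add(G, Y))) (Function('K')(Y, G) = Add(G, Mul(Add(Y, G), Y)) = Add(G, Mul(Add(G, Y), Y)) = Add(G, Mul(Y, Add(G, Y))))
Add(Function('K')(3, Mul(Add(-2, -2), 0)), Mul(Add(Add(-42, 20), -35), 34)) = Add(Add(Mul(Add(-2, -2), 0), Pow(3, 2), Mul(Mul(Add(-2, -2), 0), 3)), Mul(Add(Add(-42, 20), -35), 34)) = Add(Add(Mul(-4, 0), 9, Mul(Mul(-4, 0), 3)), Mul(Add(-22, -35), 34)) = Add(Add(0, 9, Mul(0, 3)), Mul(-57, 34)) = Add(Add(0, 9, 0), -1938) = Add(9, -1938) = -1929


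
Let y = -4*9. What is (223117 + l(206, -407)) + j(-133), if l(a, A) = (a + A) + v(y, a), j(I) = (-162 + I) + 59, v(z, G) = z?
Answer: 222644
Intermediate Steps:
y = -36
j(I) = -103 + I
l(a, A) = -36 + A + a (l(a, A) = (a + A) - 36 = (A + a) - 36 = -36 + A + a)
(223117 + l(206, -407)) + j(-133) = (223117 + (-36 - 407 + 206)) + (-103 - 133) = (223117 - 237) - 236 = 222880 - 236 = 222644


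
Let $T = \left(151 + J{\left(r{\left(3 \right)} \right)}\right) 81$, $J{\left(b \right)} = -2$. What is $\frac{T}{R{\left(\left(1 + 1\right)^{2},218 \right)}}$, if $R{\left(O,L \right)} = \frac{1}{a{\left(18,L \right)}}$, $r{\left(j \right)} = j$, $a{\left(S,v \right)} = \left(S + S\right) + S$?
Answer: $651726$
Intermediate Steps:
$a{\left(S,v \right)} = 3 S$ ($a{\left(S,v \right)} = 2 S + S = 3 S$)
$R{\left(O,L \right)} = \frac{1}{54}$ ($R{\left(O,L \right)} = \frac{1}{3 \cdot 18} = \frac{1}{54}$)
$T = 12069$ ($T = \left(151 - 2\right) 81 = 149 \cdot 81 = 12069$)
$\frac{T}{R{\left(\left(1 + 1\right)^{2},218 \right)}} = 12069 \frac{1}{\frac{1}{54}} = 12069 \cdot 54 = 651726$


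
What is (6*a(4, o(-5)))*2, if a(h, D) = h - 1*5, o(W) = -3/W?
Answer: -12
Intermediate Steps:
a(h, D) = -5 + h (a(h, D) = h - 5 = -5 + h)
(6*a(4, o(-5)))*2 = (6*(-5 + 4))*2 = (6*(-1))*2 = -6*2 = -12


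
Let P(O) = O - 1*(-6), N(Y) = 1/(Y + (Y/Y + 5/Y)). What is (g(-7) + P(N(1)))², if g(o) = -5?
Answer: 64/49 ≈ 1.3061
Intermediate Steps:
N(Y) = 1/(1 + Y + 5/Y) (N(Y) = 1/(Y + (1 + 5/Y)) = 1/(1 + Y + 5/Y))
P(O) = 6 + O (P(O) = O + 6 = 6 + O)
(g(-7) + P(N(1)))² = (-5 + (6 + 1/(5 + 1 + 1²)))² = (-5 + (6 + 1/(5 + 1 + 1)))² = (-5 + (6 + 1/7))² = (-5 + (6 + 1*(⅐)))² = (-5 + (6 + ⅐))² = (-5 + 43/7)² = (8/7)² = 64/49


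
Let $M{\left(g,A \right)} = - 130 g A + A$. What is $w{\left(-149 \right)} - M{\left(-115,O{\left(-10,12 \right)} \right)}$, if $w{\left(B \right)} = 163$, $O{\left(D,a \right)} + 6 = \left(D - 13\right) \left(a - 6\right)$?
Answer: $2153107$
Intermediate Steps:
$O{\left(D,a \right)} = -6 + \left(-13 + D\right) \left(-6 + a\right)$ ($O{\left(D,a \right)} = -6 + \left(D - 13\right) \left(a - 6\right) = -6 + \left(-13 + D\right) \left(-6 + a\right)$)
$M{\left(g,A \right)} = A - 130 A g$ ($M{\left(g,A \right)} = - 130 A g + A = A - 130 A g$)
$w{\left(-149 \right)} - M{\left(-115,O{\left(-10,12 \right)} \right)} = 163 - \left(72 - 156 - -60 - 120\right) \left(1 - -14950\right) = 163 - \left(72 - 156 + 60 - 120\right) \left(1 + 14950\right) = 163 - \left(-144\right) 14951 = 163 - -2152944 = 163 + 2152944 = 2153107$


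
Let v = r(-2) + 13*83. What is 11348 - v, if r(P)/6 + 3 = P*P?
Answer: 10263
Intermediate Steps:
r(P) = -18 + 6*P**2 (r(P) = -18 + 6*(P*P) = -18 + 6*P**2)
v = 1085 (v = (-18 + 6*(-2)**2) + 13*83 = (-18 + 6*4) + 1079 = (-18 + 24) + 1079 = 6 + 1079 = 1085)
11348 - v = 11348 - 1*1085 = 11348 - 1085 = 10263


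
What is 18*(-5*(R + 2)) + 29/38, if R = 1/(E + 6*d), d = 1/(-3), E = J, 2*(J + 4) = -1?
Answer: -81703/494 ≈ -165.39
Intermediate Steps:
J = -9/2 (J = -4 + (1/2)*(-1) = -4 - 1/2 = -9/2 ≈ -4.5000)
E = -9/2 ≈ -4.5000
d = -1/3 ≈ -0.33333
R = -2/13 (R = 1/(-9/2 + 6*(-1/3)) = 1/(-9/2 - 2) = 1/(-13/2) = -2/13 ≈ -0.15385)
18*(-5*(R + 2)) + 29/38 = 18*(-5*(-2/13 + 2)) + 29/38 = 18*(-5*24/13) + 29*(1/38) = 18*(-120/13) + 29/38 = -2160/13 + 29/38 = -81703/494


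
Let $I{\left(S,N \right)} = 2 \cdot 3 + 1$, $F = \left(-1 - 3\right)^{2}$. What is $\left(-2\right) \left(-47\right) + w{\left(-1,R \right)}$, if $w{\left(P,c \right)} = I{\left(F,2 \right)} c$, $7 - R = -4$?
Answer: $171$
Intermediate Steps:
$R = 11$ ($R = 7 - -4 = 7 + 4 = 11$)
$F = 16$ ($F = \left(-4\right)^{2} = 16$)
$I{\left(S,N \right)} = 7$ ($I{\left(S,N \right)} = 6 + 1 = 7$)
$w{\left(P,c \right)} = 7 c$
$\left(-2\right) \left(-47\right) + w{\left(-1,R \right)} = \left(-2\right) \left(-47\right) + 7 \cdot 11 = 94 + 77 = 171$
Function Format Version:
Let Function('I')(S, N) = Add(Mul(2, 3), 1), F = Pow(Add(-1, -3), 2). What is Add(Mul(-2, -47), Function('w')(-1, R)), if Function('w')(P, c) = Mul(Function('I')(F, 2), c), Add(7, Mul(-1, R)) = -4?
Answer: 171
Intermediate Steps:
R = 11 (R = Add(7, Mul(-1, -4)) = Add(7, 4) = 11)
F = 16 (F = Pow(-4, 2) = 16)
Function('I')(S, N) = 7 (Function('I')(S, N) = Add(6, 1) = 7)
Function('w')(P, c) = Mul(7, c)
Add(Mul(-2, -47), Function('w')(-1, R)) = Add(Mul(-2, -47), Mul(7, 11)) = Add(94, 77) = 171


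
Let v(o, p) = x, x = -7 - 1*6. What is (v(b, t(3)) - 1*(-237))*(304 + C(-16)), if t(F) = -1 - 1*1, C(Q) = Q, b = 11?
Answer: 64512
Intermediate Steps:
x = -13 (x = -7 - 6 = -13)
t(F) = -2 (t(F) = -1 - 1 = -2)
v(o, p) = -13
(v(b, t(3)) - 1*(-237))*(304 + C(-16)) = (-13 - 1*(-237))*(304 - 16) = (-13 + 237)*288 = 224*288 = 64512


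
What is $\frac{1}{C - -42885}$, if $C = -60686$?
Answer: $- \frac{1}{17801} \approx -5.6177 \cdot 10^{-5}$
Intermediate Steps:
$\frac{1}{C - -42885} = \frac{1}{-60686 - -42885} = \frac{1}{-60686 + 42885} = \frac{1}{-17801} = - \frac{1}{17801}$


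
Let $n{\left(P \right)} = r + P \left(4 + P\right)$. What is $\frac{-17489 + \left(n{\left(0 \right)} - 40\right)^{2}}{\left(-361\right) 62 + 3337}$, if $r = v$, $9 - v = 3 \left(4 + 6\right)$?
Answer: $\frac{13768}{19045} \approx 0.72292$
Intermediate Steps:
$v = -21$ ($v = 9 - 3 \left(4 + 6\right) = 9 - 3 \cdot 10 = 9 - 30 = -21$)
$r = -21$
$n{\left(P \right)} = -21 + P \left(4 + P\right)$
$\frac{-17489 + \left(n{\left(0 \right)} - 40\right)^{2}}{\left(-361\right) 62 + 3337} = \frac{-17489 + \left(\left(-21 + 0^{2} + 4 \cdot 0\right) - 40\right)^{2}}{\left(-361\right) 62 + 3337} = \frac{-17489 + \left(\left(-21 + 0 + 0\right) - 40\right)^{2}}{-22382 + 3337} = \frac{-17489 + \left(-21 - 40\right)^{2}}{-19045} = \left(-17489 + \left(-61\right)^{2}\right) \left(- \frac{1}{19045}\right) = \left(-17489 + 3721\right) \left(- \frac{1}{19045}\right) = \left(-13768\right) \left(- \frac{1}{19045}\right) = \frac{13768}{19045}$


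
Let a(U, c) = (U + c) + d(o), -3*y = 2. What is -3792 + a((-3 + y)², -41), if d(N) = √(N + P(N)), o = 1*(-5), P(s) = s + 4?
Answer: -34376/9 + I*√6 ≈ -3819.6 + 2.4495*I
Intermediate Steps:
y = -⅔ (y = -⅓*2 = -⅔ ≈ -0.66667)
P(s) = 4 + s
o = -5
d(N) = √(4 + 2*N) (d(N) = √(N + (4 + N)) = √(4 + 2*N))
a(U, c) = U + c + I*√6 (a(U, c) = (U + c) + √(4 + 2*(-5)) = (U + c) + √(4 - 10) = (U + c) + √(-6) = (U + c) + I*√6 = U + c + I*√6)
-3792 + a((-3 + y)², -41) = -3792 + ((-3 - ⅔)² - 41 + I*√6) = -3792 + ((-11/3)² - 41 + I*√6) = -3792 + (121/9 - 41 + I*√6) = -3792 + (-248/9 + I*√6) = -34376/9 + I*√6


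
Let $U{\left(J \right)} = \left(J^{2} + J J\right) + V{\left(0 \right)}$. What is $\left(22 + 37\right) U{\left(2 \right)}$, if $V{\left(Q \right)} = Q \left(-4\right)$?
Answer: $472$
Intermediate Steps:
$V{\left(Q \right)} = - 4 Q$
$U{\left(J \right)} = 2 J^{2}$ ($U{\left(J \right)} = \left(J^{2} + J J\right) - 0 = \left(J^{2} + J^{2}\right) + 0 = 2 J^{2} + 0 = 2 J^{2}$)
$\left(22 + 37\right) U{\left(2 \right)} = \left(22 + 37\right) 2 \cdot 2^{2} = 59 \cdot 2 \cdot 4 = 59 \cdot 8 = 472$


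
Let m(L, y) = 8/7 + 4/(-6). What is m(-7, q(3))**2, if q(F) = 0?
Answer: 100/441 ≈ 0.22676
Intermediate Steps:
m(L, y) = 10/21 (m(L, y) = 8*(1/7) + 4*(-1/6) = 8/7 - 2/3 = 10/21)
m(-7, q(3))**2 = (10/21)**2 = 100/441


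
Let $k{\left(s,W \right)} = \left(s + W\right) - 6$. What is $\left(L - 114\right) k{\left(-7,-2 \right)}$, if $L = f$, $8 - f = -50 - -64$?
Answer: $1800$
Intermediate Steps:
$f = -6$ ($f = 8 - \left(-50 - -64\right) = 8 - \left(-50 + 64\right) = 8 - 14 = -6$)
$L = -6$
$k{\left(s,W \right)} = -6 + W + s$ ($k{\left(s,W \right)} = \left(W + s\right) - 6 = -6 + W + s$)
$\left(L - 114\right) k{\left(-7,-2 \right)} = \left(-6 - 114\right) \left(-6 - 2 - 7\right) = \left(-120\right) \left(-15\right) = 1800$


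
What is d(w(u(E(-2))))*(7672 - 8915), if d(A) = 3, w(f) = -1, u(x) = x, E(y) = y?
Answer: -3729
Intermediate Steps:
d(w(u(E(-2))))*(7672 - 8915) = 3*(7672 - 8915) = 3*(-1243) = -3729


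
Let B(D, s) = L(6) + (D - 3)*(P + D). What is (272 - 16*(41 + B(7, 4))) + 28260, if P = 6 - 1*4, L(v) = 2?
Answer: 27268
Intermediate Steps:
P = 2 (P = 6 - 4 = 2)
B(D, s) = 2 + (-3 + D)*(2 + D) (B(D, s) = 2 + (D - 3)*(2 + D) = 2 + (-3 + D)*(2 + D))
(272 - 16*(41 + B(7, 4))) + 28260 = (272 - 16*(41 + (-4 + 7**2 - 1*7))) + 28260 = (272 - 16*(41 + (-4 + 49 - 7))) + 28260 = (272 - 16*(41 + 38)) + 28260 = (272 - 16*79) + 28260 = (272 - 1264) + 28260 = -992 + 28260 = 27268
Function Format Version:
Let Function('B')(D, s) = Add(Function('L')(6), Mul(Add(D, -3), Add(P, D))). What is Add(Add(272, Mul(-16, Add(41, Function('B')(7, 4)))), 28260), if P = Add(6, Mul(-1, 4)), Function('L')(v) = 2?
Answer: 27268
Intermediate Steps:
P = 2 (P = Add(6, -4) = 2)
Function('B')(D, s) = Add(2, Mul(Add(-3, D), Add(2, D))) (Function('B')(D, s) = Add(2, Mul(Add(D, -3), Add(2, D))) = Add(2, Mul(Add(-3, D), Add(2, D))))
Add(Add(272, Mul(-16, Add(41, Function('B')(7, 4)))), 28260) = Add(Add(272, Mul(-16, Add(41, Add(-4, Pow(7, 2), Mul(-1, 7))))), 28260) = Add(Add(272, Mul(-16, Add(41, Add(-4, 49, -7)))), 28260) = Add(Add(272, Mul(-16, Add(41, 38))), 28260) = Add(Add(272, Mul(-16, 79)), 28260) = Add(Add(272, -1264), 28260) = Add(-992, 28260) = 27268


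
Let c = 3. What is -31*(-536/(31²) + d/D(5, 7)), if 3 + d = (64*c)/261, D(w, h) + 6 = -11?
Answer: 603427/45849 ≈ 13.161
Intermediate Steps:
D(w, h) = -17 (D(w, h) = -6 - 11 = -17)
d = -197/87 (d = -3 + (64*3)/261 = -3 + 192*(1/261) = -3 + 64/87 = -197/87 ≈ -2.2644)
-31*(-536/(31²) + d/D(5, 7)) = -31*(-536/(31²) - 197/87/(-17)) = -31*(-536/961 - 197/87*(-1/17)) = -31*(-536*1/961 + 197/1479) = -31*(-536/961 + 197/1479) = -31*(-603427/1421319) = 603427/45849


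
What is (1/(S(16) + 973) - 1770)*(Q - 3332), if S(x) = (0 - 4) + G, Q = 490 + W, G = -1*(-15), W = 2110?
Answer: 106242419/82 ≈ 1.2956e+6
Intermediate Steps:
G = 15
Q = 2600 (Q = 490 + 2110 = 2600)
S(x) = 11 (S(x) = (0 - 4) + 15 = -4 + 15 = 11)
(1/(S(16) + 973) - 1770)*(Q - 3332) = (1/(11 + 973) - 1770)*(2600 - 3332) = (1/984 - 1770)*(-732) = -1741679/984*(-732) = 106242419/82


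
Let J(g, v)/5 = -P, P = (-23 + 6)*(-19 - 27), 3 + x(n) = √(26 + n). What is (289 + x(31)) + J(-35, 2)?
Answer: -3624 + √57 ≈ -3616.4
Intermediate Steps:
x(n) = -3 + √(26 + n)
P = 782 (P = -17*(-46) = 782)
J(g, v) = -3910 (J(g, v) = 5*(-1*782) = 5*(-782) = -3910)
(289 + x(31)) + J(-35, 2) = (289 + (-3 + √(26 + 31))) - 3910 = (289 + (-3 + √57)) - 3910 = (286 + √57) - 3910 = -3624 + √57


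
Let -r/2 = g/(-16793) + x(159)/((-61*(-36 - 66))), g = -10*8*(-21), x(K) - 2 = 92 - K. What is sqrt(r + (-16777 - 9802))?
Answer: 2*I*sqrt(370114034212310631)/7463289 ≈ 163.03*I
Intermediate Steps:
x(K) = 94 - K (x(K) = 2 + (92 - K) = 94 - K)
g = 1680 (g = -80*(-21) = 1680)
r = 1649215/7463289 (r = -2*(1680/(-16793) + (94 - 1*159)/((-61*(-36 - 66)))) = -2*(1680*(-1/16793) + (94 - 159)/((-61*(-102)))) = -2*(-240/2399 - 65/6222) = -2*(-1649215/14926578) = 1649215/7463289 ≈ 0.22098)
sqrt(r + (-16777 - 9802)) = sqrt(1649215/7463289 + (-16777 - 9802)) = sqrt(1649215/7463289 - 26579) = sqrt(-198365109116/7463289) = 2*I*sqrt(370114034212310631)/7463289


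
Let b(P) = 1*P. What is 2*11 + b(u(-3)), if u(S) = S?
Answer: 19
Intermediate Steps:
b(P) = P
2*11 + b(u(-3)) = 2*11 - 3 = 22 - 3 = 19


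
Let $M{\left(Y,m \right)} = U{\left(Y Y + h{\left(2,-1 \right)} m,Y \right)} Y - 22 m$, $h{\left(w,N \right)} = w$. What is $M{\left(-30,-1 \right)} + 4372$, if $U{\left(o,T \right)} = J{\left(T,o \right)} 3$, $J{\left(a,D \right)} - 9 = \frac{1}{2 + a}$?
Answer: $\frac{50221}{14} \approx 3587.2$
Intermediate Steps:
$J{\left(a,D \right)} = 9 + \frac{1}{2 + a}$
$U{\left(o,T \right)} = \frac{3 \left(19 + 9 T\right)}{2 + T}$ ($U{\left(o,T \right)} = \frac{19 + 9 T}{2 + T} 3 = \frac{3 \left(19 + 9 T\right)}{2 + T}$)
$M{\left(Y,m \right)} = - 22 m + \frac{3 Y \left(19 + 9 Y\right)}{2 + Y}$ ($M{\left(Y,m \right)} = \frac{3 \left(19 + 9 Y\right)}{2 + Y} Y - 22 m = \frac{3 Y \left(19 + 9 Y\right)}{2 + Y} - 22 m = - 22 m + \frac{3 Y \left(19 + 9 Y\right)}{2 + Y}$)
$M{\left(-30,-1 \right)} + 4372 = \frac{\left(-22\right) \left(-1\right) \left(2 - 30\right) + 3 \left(-30\right) \left(19 + 9 \left(-30\right)\right)}{2 - 30} + 4372 = \frac{\left(-22\right) \left(-1\right) \left(-28\right) + 3 \left(-30\right) \left(19 - 270\right)}{-28} + 4372 = - \frac{-616 + 3 \left(-30\right) \left(-251\right)}{28} + 4372 = - \frac{-616 + 22590}{28} + 4372 = \left(- \frac{1}{28}\right) 21974 + 4372 = - \frac{10987}{14} + 4372 = \frac{50221}{14}$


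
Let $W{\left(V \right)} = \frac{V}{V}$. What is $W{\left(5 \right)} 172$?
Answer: $172$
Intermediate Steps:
$W{\left(V \right)} = 1$
$W{\left(5 \right)} 172 = 1 \cdot 172 = 172$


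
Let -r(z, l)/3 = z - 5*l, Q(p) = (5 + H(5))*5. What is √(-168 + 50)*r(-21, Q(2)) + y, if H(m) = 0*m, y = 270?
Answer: 270 + 438*I*√118 ≈ 270.0 + 4757.9*I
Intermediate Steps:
H(m) = 0
Q(p) = 25 (Q(p) = (5 + 0)*5 = 5*5 = 25)
r(z, l) = -3*z + 15*l (r(z, l) = -3*(z - 5*l) = -3*z + 15*l)
√(-168 + 50)*r(-21, Q(2)) + y = √(-168 + 50)*(-3*(-21) + 15*25) + 270 = √(-118)*(63 + 375) + 270 = (I*√118)*438 + 270 = 438*I*√118 + 270 = 270 + 438*I*√118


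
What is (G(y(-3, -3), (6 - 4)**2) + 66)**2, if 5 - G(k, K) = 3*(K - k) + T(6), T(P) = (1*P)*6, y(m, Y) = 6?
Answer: 1681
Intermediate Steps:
T(P) = 6*P (T(P) = P*6 = 6*P)
G(k, K) = -31 - 3*K + 3*k (G(k, K) = 5 - (3*(K - k) + 6*6) = 5 - ((-3*k + 3*K) + 36) = 5 - (36 - 3*k + 3*K) = 5 + (-36 - 3*K + 3*k) = -31 - 3*K + 3*k)
(G(y(-3, -3), (6 - 4)**2) + 66)**2 = ((-31 - 3*(6 - 4)**2 + 3*6) + 66)**2 = ((-31 - 3*2**2 + 18) + 66)**2 = ((-31 - 3*4 + 18) + 66)**2 = ((-31 - 12 + 18) + 66)**2 = (-25 + 66)**2 = 41**2 = 1681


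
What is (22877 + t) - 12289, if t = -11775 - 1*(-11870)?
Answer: 10683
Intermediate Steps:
t = 95 (t = -11775 + 11870 = 95)
(22877 + t) - 12289 = (22877 + 95) - 12289 = 22972 - 12289 = 10683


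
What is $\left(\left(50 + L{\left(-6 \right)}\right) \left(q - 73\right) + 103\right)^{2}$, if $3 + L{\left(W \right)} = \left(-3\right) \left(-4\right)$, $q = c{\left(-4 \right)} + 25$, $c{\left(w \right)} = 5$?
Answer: $5924356$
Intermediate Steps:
$q = 30$ ($q = 5 + 25 = 30$)
$L{\left(W \right)} = 9$ ($L{\left(W \right)} = -3 - -12 = -3 + 12 = 9$)
$\left(\left(50 + L{\left(-6 \right)}\right) \left(q - 73\right) + 103\right)^{2} = \left(\left(50 + 9\right) \left(30 - 73\right) + 103\right)^{2} = \left(59 \left(-43\right) + 103\right)^{2} = \left(-2537 + 103\right)^{2} = \left(-2434\right)^{2} = 5924356$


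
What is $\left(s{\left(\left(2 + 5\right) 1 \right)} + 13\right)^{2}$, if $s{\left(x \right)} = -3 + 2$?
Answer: $144$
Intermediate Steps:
$s{\left(x \right)} = -1$
$\left(s{\left(\left(2 + 5\right) 1 \right)} + 13\right)^{2} = \left(-1 + 13\right)^{2} = 12^{2} = 144$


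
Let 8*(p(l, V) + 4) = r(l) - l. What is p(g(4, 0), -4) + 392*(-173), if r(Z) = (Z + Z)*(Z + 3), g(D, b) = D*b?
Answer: -67820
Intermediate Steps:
r(Z) = 2*Z*(3 + Z) (r(Z) = (2*Z)*(3 + Z) = 2*Z*(3 + Z))
p(l, V) = -4 - l/8 + l*(3 + l)/4 (p(l, V) = -4 + (2*l*(3 + l) - l)/8 = -4 + (-l + 2*l*(3 + l))/8 = -4 + (-l/8 + l*(3 + l)/4) = -4 - l/8 + l*(3 + l)/4)
p(g(4, 0), -4) + 392*(-173) = (-4 - 0/2 + (4*0)*(3 + 4*0)/4) + 392*(-173) = (-4 - ⅛*0 + (¼)*0*(3 + 0)) - 67816 = (-4 + 0 + (¼)*0*3) - 67816 = (-4 + 0 + 0) - 67816 = -4 - 67816 = -67820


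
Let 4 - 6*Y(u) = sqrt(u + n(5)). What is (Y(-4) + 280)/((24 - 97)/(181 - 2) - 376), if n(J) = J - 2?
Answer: -150718/202131 + 179*I/404262 ≈ -0.74565 + 0.00044278*I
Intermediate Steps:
n(J) = -2 + J
Y(u) = 2/3 - sqrt(3 + u)/6 (Y(u) = 2/3 - sqrt(u + (-2 + 5))/6 = 2/3 - sqrt(u + 3)/6 = 2/3 - sqrt(3 + u)/6)
(Y(-4) + 280)/((24 - 97)/(181 - 2) - 376) = ((2/3 - sqrt(3 - 4)/6) + 280)/((24 - 97)/(181 - 2) - 376) = ((2/3 - I/6) + 280)/(-73/179 - 376) = ((2/3 - I/6) + 280)/(-73*1/179 - 376) = (842/3 - I/6)/(-73/179 - 376) = (842/3 - I/6)/(-67377/179) = (842/3 - I/6)*(-179/67377) = -150718/202131 + 179*I/404262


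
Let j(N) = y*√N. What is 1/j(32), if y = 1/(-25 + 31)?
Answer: 3*√2/4 ≈ 1.0607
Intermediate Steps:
y = ⅙ (y = 1/6 = ⅙ ≈ 0.16667)
j(N) = √N/6
1/j(32) = 1/(√32/6) = 1/((4*√2)/6) = 1/(2*√2/3) = 3*√2/4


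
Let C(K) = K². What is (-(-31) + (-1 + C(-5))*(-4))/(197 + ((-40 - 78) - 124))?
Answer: 13/9 ≈ 1.4444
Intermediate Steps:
(-(-31) + (-1 + C(-5))*(-4))/(197 + ((-40 - 78) - 124)) = (-(-31) + (-1 + (-5)²)*(-4))/(197 + ((-40 - 78) - 124)) = (-31*(-1) + (-1 + 25)*(-4))/(197 + (-118 - 124)) = (31 + 24*(-4))/(197 - 242) = (31 - 96)/(-45) = -65*(-1/45) = 13/9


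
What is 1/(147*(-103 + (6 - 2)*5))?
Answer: -1/12201 ≈ -8.1960e-5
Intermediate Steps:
1/(147*(-103 + (6 - 2)*5)) = 1/(147*(-103 + 4*5)) = 1/(147*(-103 + 20)) = 1/(147*(-83)) = 1/(-12201) = -1/12201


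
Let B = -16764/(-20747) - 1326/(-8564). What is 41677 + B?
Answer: 3702614121467/88838654 ≈ 41678.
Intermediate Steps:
B = 85538709/88838654 (B = -16764*(-1/20747) - 1326*(-1/8564) = 16764/20747 + 663/4282 = 85538709/88838654 ≈ 0.96285)
41677 + B = 41677 + 85538709/88838654 = 3702614121467/88838654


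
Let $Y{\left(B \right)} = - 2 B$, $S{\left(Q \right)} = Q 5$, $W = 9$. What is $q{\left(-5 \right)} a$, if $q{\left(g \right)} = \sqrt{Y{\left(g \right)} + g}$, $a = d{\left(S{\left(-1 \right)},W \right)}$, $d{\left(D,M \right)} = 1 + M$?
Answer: $10 \sqrt{5} \approx 22.361$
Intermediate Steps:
$S{\left(Q \right)} = 5 Q$
$a = 10$ ($a = 1 + 9 = 10$)
$q{\left(g \right)} = \sqrt{- g}$ ($q{\left(g \right)} = \sqrt{- 2 g + g} = \sqrt{- g}$)
$q{\left(-5 \right)} a = \sqrt{\left(-1\right) \left(-5\right)} 10 = \sqrt{5} \cdot 10 = 10 \sqrt{5}$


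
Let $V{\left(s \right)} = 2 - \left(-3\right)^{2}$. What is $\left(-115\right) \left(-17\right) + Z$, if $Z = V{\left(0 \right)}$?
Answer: $1948$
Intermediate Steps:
$V{\left(s \right)} = -7$ ($V{\left(s \right)} = 2 - 9 = -7$)
$Z = -7$
$\left(-115\right) \left(-17\right) + Z = \left(-115\right) \left(-17\right) - 7 = 1955 - 7 = 1948$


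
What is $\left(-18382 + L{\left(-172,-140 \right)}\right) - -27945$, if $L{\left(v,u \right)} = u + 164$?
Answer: $9587$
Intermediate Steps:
$L{\left(v,u \right)} = 164 + u$
$\left(-18382 + L{\left(-172,-140 \right)}\right) - -27945 = \left(-18382 + \left(164 - 140\right)\right) - -27945 = \left(-18382 + 24\right) + 27945 = -18358 + 27945 = 9587$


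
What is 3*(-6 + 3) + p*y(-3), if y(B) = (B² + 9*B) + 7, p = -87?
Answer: 948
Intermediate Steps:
y(B) = 7 + B² + 9*B
3*(-6 + 3) + p*y(-3) = 3*(-6 + 3) - 87*(7 + (-3)² + 9*(-3)) = 3*(-3) - 87*(7 + 9 - 27) = -9 - 87*(-11) = -9 + 957 = 948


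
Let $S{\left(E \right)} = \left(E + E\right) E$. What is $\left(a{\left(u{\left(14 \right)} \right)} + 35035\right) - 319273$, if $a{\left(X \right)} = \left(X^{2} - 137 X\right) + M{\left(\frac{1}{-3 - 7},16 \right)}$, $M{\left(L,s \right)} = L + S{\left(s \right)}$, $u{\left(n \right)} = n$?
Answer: $- \frac{2854481}{10} \approx -2.8545 \cdot 10^{5}$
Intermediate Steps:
$S{\left(E \right)} = 2 E^{2}$ ($S{\left(E \right)} = 2 E E = 2 E^{2}$)
$M{\left(L,s \right)} = L + 2 s^{2}$
$a{\left(X \right)} = \frac{5119}{10} + X^{2} - 137 X$ ($a{\left(X \right)} = \left(X^{2} - 137 X\right) + \left(\frac{1}{-3 - 7} + 2 \cdot 16^{2}\right) = \left(X^{2} - 137 X\right) + \left(\frac{1}{-10} + 2 \cdot 256\right) = \left(X^{2} - 137 X\right) + \left(- \frac{1}{10} + 512\right) = \left(X^{2} - 137 X\right) + \frac{5119}{10} = \frac{5119}{10} + X^{2} - 137 X$)
$\left(a{\left(u{\left(14 \right)} \right)} + 35035\right) - 319273 = \left(\left(\frac{5119}{10} + 14^{2} - 1918\right) + 35035\right) - 319273 = \left(\left(\frac{5119}{10} + 196 - 1918\right) + 35035\right) - 319273 = \left(- \frac{12101}{10} + 35035\right) - 319273 = \frac{338249}{10} - 319273 = - \frac{2854481}{10}$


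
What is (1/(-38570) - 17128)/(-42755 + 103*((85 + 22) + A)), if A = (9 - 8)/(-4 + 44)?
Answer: 2642507844/4895524249 ≈ 0.53978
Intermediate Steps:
A = 1/40 ≈ 0.025000
(1/(-38570) - 17128)/(-42755 + 103*((85 + 22) + A)) = (1/(-38570) - 17128)/(-42755 + 103*((85 + 22) + 1/40)) = (-1/38570 - 17128)/(-42755 + 103*(107 + 1/40)) = -660626961/(38570*(-42755 + 103*(4281/40))) = -660626961/(38570*(-42755 + 440943/40)) = -660626961/(38570*(-1269257/40)) = -660626961/38570*(-40/1269257) = 2642507844/4895524249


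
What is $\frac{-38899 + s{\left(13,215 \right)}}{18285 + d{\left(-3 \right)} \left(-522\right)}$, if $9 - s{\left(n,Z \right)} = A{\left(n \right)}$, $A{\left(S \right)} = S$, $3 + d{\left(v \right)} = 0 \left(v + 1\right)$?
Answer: $- \frac{38903}{19851} \approx -1.9597$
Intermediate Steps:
$d{\left(v \right)} = -3$ ($d{\left(v \right)} = -3 + 0 \left(v + 1\right) = -3 + 0 \left(1 + v\right) = -3 + 0 = -3$)
$s{\left(n,Z \right)} = 9 - n$
$\frac{-38899 + s{\left(13,215 \right)}}{18285 + d{\left(-3 \right)} \left(-522\right)} = \frac{-38899 + \left(9 - 13\right)}{18285 - -1566} = \frac{-38899 + \left(9 - 13\right)}{18285 + 1566} = \frac{-38899 - 4}{19851} = \left(-38903\right) \frac{1}{19851} = - \frac{38903}{19851}$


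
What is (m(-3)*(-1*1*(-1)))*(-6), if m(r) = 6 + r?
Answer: -18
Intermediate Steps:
(m(-3)*(-1*1*(-1)))*(-6) = ((6 - 3)*(-1*1*(-1)))*(-6) = (3*(-1*(-1)))*(-6) = (3*1)*(-6) = 3*(-6) = -18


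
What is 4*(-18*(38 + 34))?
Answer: -5184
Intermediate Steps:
4*(-18*(38 + 34)) = 4*(-18*72) = 4*(-1296) = -5184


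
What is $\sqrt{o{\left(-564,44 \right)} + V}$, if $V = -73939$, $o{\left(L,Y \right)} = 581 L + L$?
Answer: $i \sqrt{402187} \approx 634.18 i$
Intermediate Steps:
$o{\left(L,Y \right)} = 582 L$
$\sqrt{o{\left(-564,44 \right)} + V} = \sqrt{582 \left(-564\right) - 73939} = \sqrt{-328248 - 73939} = \sqrt{-402187} = i \sqrt{402187}$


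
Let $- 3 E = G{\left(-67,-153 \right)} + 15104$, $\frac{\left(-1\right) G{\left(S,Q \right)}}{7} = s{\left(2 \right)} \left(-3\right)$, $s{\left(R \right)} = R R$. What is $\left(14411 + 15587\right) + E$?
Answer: $\frac{74806}{3} \approx 24935.0$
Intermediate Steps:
$s{\left(R \right)} = R^{2}$
$G{\left(S,Q \right)} = 84$ ($G{\left(S,Q \right)} = - 7 \cdot 2^{2} \left(-3\right) = - 7 \cdot 4 \left(-3\right) = \left(-7\right) \left(-12\right) = 84$)
$E = - \frac{15188}{3}$ ($E = - \frac{84 + 15104}{3} = \left(- \frac{1}{3}\right) 15188 = - \frac{15188}{3} \approx -5062.7$)
$\left(14411 + 15587\right) + E = \left(14411 + 15587\right) - \frac{15188}{3} = 29998 - \frac{15188}{3} = \frac{74806}{3}$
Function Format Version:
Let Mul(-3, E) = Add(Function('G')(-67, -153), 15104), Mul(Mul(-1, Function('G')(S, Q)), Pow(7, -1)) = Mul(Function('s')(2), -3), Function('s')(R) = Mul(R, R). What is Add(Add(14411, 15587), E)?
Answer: Rational(74806, 3) ≈ 24935.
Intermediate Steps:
Function('s')(R) = Pow(R, 2)
Function('G')(S, Q) = 84 (Function('G')(S, Q) = Mul(-7, Mul(Pow(2, 2), -3)) = Mul(-7, Mul(4, -3)) = Mul(-7, -12) = 84)
E = Rational(-15188, 3) (E = Mul(Rational(-1, 3), Add(84, 15104)) = Mul(Rational(-1, 3), 15188) = Rational(-15188, 3) ≈ -5062.7)
Add(Add(14411, 15587), E) = Add(Add(14411, 15587), Rational(-15188, 3)) = Add(29998, Rational(-15188, 3)) = Rational(74806, 3)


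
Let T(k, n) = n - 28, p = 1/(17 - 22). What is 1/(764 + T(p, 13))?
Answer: 1/749 ≈ 0.0013351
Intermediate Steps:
p = -1/5 (p = 1/(-5) = -1/5 ≈ -0.20000)
T(k, n) = -28 + n
1/(764 + T(p, 13)) = 1/(764 + (-28 + 13)) = 1/(764 - 15) = 1/749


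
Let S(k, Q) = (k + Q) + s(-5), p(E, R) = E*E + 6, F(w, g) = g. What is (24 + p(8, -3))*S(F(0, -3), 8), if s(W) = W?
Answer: 0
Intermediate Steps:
p(E, R) = 6 + E² (p(E, R) = E² + 6 = 6 + E²)
S(k, Q) = -5 + Q + k (S(k, Q) = (k + Q) - 5 = (Q + k) - 5 = -5 + Q + k)
(24 + p(8, -3))*S(F(0, -3), 8) = (24 + (6 + 8²))*(-5 + 8 - 3) = (24 + (6 + 64))*0 = (24 + 70)*0 = 94*0 = 0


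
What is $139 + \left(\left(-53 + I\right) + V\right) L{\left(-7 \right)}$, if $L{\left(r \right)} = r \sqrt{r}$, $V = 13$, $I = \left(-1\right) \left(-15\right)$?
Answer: $139 + 175 i \sqrt{7} \approx 139.0 + 463.01 i$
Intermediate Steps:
$I = 15$
$L{\left(r \right)} = r^{\frac{3}{2}}$
$139 + \left(\left(-53 + I\right) + V\right) L{\left(-7 \right)} = 139 + \left(\left(-53 + 15\right) + 13\right) \left(-7\right)^{\frac{3}{2}} = 139 + \left(-38 + 13\right) \left(- 7 i \sqrt{7}\right) = 139 - 25 \left(- 7 i \sqrt{7}\right) = 139 + 175 i \sqrt{7}$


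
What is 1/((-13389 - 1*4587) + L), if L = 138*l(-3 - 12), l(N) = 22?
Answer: -1/14940 ≈ -6.6934e-5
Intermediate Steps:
L = 3036 (L = 138*22 = 3036)
1/((-13389 - 1*4587) + L) = 1/((-13389 - 1*4587) + 3036) = 1/((-13389 - 4587) + 3036) = 1/(-17976 + 3036) = 1/(-14940) = -1/14940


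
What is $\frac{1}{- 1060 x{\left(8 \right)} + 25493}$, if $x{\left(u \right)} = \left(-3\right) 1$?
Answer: $\frac{1}{28673} \approx 3.4876 \cdot 10^{-5}$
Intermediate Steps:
$x{\left(u \right)} = -3$
$\frac{1}{- 1060 x{\left(8 \right)} + 25493} = \frac{1}{\left(-1060\right) \left(-3\right) + 25493} = \frac{1}{3180 + 25493} = \frac{1}{28673}$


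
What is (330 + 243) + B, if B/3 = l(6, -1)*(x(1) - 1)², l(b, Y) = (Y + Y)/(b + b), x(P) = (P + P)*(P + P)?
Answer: 1137/2 ≈ 568.50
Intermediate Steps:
x(P) = 4*P² (x(P) = (2*P)*(2*P) = 4*P²)
l(b, Y) = Y/b (l(b, Y) = (2*Y)/((2*b)) = (2*Y)*(1/(2*b)) = Y/b)
B = -9/2 (B = 3*((-1/6)*(4*1² - 1)²) = 3*((-1*⅙)*(4*1 - 1)²) = 3*(-(4 - 1)²/6) = 3*(-⅙*3²) = 3*(-⅙*9) = 3*(-3/2) = -9/2 ≈ -4.5000)
(330 + 243) + B = (330 + 243) - 9/2 = 573 - 9/2 = 1137/2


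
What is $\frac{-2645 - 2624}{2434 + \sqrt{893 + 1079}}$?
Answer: $- \frac{6412373}{2961192} + \frac{5269 \sqrt{493}}{2961192} \approx -2.126$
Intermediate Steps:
$\frac{-2645 - 2624}{2434 + \sqrt{893 + 1079}} = - \frac{5269}{2434 + \sqrt{1972}} = - \frac{5269}{2434 + 2 \sqrt{493}}$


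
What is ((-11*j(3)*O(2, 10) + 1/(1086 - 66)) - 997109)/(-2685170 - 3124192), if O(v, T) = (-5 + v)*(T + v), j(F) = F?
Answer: 1015839419/5925549240 ≈ 0.17143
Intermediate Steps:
((-11*j(3)*O(2, 10) + 1/(1086 - 66)) - 997109)/(-2685170 - 3124192) = ((-33*(2² - 5*10 - 5*2 + 10*2) + 1/(1086 - 66)) - 997109)/(-2685170 - 3124192) = ((-33*(4 - 50 - 10 + 20) + 1/1020) - 997109)/(-5809362) = ((-33*(-36) + 1/1020) - 997109)*(-1/5809362) = ((-11*(-108) + 1/1020) - 997109)*(-1/5809362) = ((1188 + 1/1020) - 997109)*(-1/5809362) = (1211761/1020 - 997109)*(-1/5809362) = -1015839419/1020*(-1/5809362) = 1015839419/5925549240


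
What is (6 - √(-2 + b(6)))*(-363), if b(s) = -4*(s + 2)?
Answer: -2178 + 363*I*√34 ≈ -2178.0 + 2116.6*I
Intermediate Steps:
b(s) = -8 - 4*s (b(s) = -4*(2 + s) = -8 - 4*s)
(6 - √(-2 + b(6)))*(-363) = (6 - √(-2 + (-8 - 4*6)))*(-363) = (6 - √(-2 + (-8 - 24)))*(-363) = (6 - √(-2 - 32))*(-363) = (6 - √(-34))*(-363) = (6 - I*√34)*(-363) = -2178 + 363*I*√34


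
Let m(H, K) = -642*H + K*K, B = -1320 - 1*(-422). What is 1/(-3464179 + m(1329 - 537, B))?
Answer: -1/3166239 ≈ -3.1583e-7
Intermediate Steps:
B = -898 (B = -1320 + 422 = -898)
m(H, K) = K² - 642*H (m(H, K) = -642*H + K² = K² - 642*H)
1/(-3464179 + m(1329 - 537, B)) = 1/(-3464179 + ((-898)² - 642*(1329 - 537))) = 1/(-3464179 + (806404 - 642*792)) = 1/(-3464179 + (806404 - 508464)) = 1/(-3464179 + 297940) = 1/(-3166239) = -1/3166239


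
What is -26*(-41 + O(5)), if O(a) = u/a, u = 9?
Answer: 5096/5 ≈ 1019.2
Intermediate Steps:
O(a) = 9/a
-26*(-41 + O(5)) = -26*(-41 + 9/5) = -26*(-196/5) = 5096/5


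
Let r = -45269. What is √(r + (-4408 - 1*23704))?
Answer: I*√73381 ≈ 270.89*I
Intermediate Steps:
√(r + (-4408 - 1*23704)) = √(-45269 + (-4408 - 1*23704)) = √(-45269 + (-4408 - 23704)) = √(-45269 - 28112) = √(-73381) = I*√73381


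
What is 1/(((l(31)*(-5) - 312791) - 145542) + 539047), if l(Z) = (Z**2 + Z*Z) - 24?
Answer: 1/71224 ≈ 1.4040e-5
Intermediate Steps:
l(Z) = -24 + 2*Z**2 (l(Z) = (Z**2 + Z**2) - 24 = 2*Z**2 - 24 = -24 + 2*Z**2)
1/(((l(31)*(-5) - 312791) - 145542) + 539047) = 1/((((-24 + 2*31**2)*(-5) - 312791) - 145542) + 539047) = 1/((((-24 + 2*961)*(-5) - 312791) - 145542) + 539047) = 1/((((-24 + 1922)*(-5) - 312791) - 145542) + 539047) = 1/(((1898*(-5) - 312791) - 145542) + 539047) = 1/(((-9490 - 312791) - 145542) + 539047) = 1/((-322281 - 145542) + 539047) = 1/(-467823 + 539047) = 1/71224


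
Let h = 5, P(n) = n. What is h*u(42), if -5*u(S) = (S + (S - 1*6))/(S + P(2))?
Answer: -39/22 ≈ -1.7727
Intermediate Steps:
u(S) = -(-6 + 2*S)/(5*(2 + S)) (u(S) = -(S + (S - 1*6))/(5*(S + 2)) = -(S + (S - 6))/(5*(2 + S)) = -(S + (-6 + S))/(5*(2 + S)) = -(-6 + 2*S)/(5*(2 + S)))
h*u(42) = 5*(2*(3 - 1*42)/(5*(2 + 42))) = 5*((2/5)*(3 - 42)/44) = 5*((2/5)*(1/44)*(-39)) = 5*(-39/110) = -39/22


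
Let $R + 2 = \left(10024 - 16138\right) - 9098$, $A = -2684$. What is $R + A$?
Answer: $-17898$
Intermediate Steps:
$R = -15214$ ($R = -2 + \left(\left(10024 - 16138\right) - 9098\right) = -2 - 15212 = -15214$)
$R + A = -15214 - 2684 = -17898$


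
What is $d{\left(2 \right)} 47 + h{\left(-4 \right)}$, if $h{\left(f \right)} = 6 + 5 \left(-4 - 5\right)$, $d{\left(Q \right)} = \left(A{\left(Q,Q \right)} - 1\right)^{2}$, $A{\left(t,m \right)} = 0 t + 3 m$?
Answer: $1136$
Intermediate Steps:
$A{\left(t,m \right)} = 3 m$ ($A{\left(t,m \right)} = 0 + 3 m = 3 m$)
$d{\left(Q \right)} = \left(-1 + 3 Q\right)^{2}$ ($d{\left(Q \right)} = \left(3 Q - 1\right)^{2} = \left(-1 + 3 Q\right)^{2}$)
$h{\left(f \right)} = -39$ ($h{\left(f \right)} = 6 + 5 \left(-9\right) = 6 - 45 = -39$)
$d{\left(2 \right)} 47 + h{\left(-4 \right)} = \left(-1 + 3 \cdot 2\right)^{2} \cdot 47 - 39 = \left(-1 + 6\right)^{2} \cdot 47 - 39 = 5^{2} \cdot 47 - 39 = 25 \cdot 47 - 39 = 1175 - 39 = 1136$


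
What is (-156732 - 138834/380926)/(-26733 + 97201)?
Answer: -377869827/169892996 ≈ -2.2242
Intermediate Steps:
(-156732 - 138834/380926)/(-26733 + 97201) = (-156732 - 138834*1/380926)/70468 = (-156732 - 69417/190463)*(1/70468) = -29851716333/190463*1/70468 = -377869827/169892996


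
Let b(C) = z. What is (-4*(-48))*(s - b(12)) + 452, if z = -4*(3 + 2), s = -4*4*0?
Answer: 4292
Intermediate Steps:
s = 0 (s = -16*0 = 0)
z = -20 (z = -4*5 = -20)
b(C) = -20
(-4*(-48))*(s - b(12)) + 452 = (-4*(-48))*(0 - 1*(-20)) + 452 = 192*(0 + 20) + 452 = 192*20 + 452 = 3840 + 452 = 4292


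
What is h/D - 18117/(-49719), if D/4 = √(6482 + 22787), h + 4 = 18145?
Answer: 6039/16573 + 18141*√29269/117076 ≈ 26.874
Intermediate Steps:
h = 18141 (h = -4 + 18145 = 18141)
D = 4*√29269 (D = 4*√(6482 + 22787) = 4*√29269 ≈ 684.33)
h/D - 18117/(-49719) = 18141/((4*√29269)) - 18117/(-49719) = 18141*(√29269/117076) - 18117*(-1/49719) = 18141*√29269/117076 + 6039/16573 = 6039/16573 + 18141*√29269/117076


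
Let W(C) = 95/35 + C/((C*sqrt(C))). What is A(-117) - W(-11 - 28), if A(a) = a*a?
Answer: 95804/7 + I*sqrt(39)/39 ≈ 13686.0 + 0.16013*I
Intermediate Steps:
A(a) = a**2
W(C) = 19/7 + 1/sqrt(C) (W(C) = 95*(1/35) + C/(C**(3/2)) = 19/7 + C/C**(3/2) = 19/7 + 1/sqrt(C))
A(-117) - W(-11 - 28) = (-117)**2 - (19/7 + 1/sqrt(-11 - 28)) = 13689 - (19/7 + 1/sqrt(-39)) = 13689 - (19/7 - I*sqrt(39)/39) = 13689 + (-19/7 + I*sqrt(39)/39) = 95804/7 + I*sqrt(39)/39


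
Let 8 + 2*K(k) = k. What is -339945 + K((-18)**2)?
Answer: -339787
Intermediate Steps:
K(k) = -4 + k/2
-339945 + K((-18)**2) = -339945 + (-4 + (1/2)*(-18)**2) = -339945 + (-4 + (1/2)*324) = -339945 + (-4 + 162) = -339945 + 158 = -339787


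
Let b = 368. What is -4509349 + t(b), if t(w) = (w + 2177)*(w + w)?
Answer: -2636229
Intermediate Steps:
t(w) = 2*w*(2177 + w) (t(w) = (2177 + w)*(2*w) = 2*w*(2177 + w))
-4509349 + t(b) = -4509349 + 2*368*(2177 + 368) = -4509349 + 2*368*2545 = -4509349 + 1873120 = -2636229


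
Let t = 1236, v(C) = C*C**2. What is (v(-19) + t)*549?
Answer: -3087027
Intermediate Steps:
v(C) = C**3
(v(-19) + t)*549 = ((-19)**3 + 1236)*549 = (-6859 + 1236)*549 = -5623*549 = -3087027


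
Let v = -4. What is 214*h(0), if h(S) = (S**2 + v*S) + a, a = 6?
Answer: 1284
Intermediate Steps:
h(S) = 6 + S**2 - 4*S (h(S) = (S**2 - 4*S) + 6 = 6 + S**2 - 4*S)
214*h(0) = 214*(6 + 0**2 - 4*0) = 214*(6 + 0 + 0) = 214*6 = 1284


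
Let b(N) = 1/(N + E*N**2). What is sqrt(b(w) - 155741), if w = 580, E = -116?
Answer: 9*I*sqrt(731935802785865155)/19510910 ≈ 394.64*I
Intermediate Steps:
b(N) = 1/(N - 116*N**2)
sqrt(b(w) - 155741) = sqrt(-1/(580*(-1 + 116*580)) - 155741) = sqrt(-1*1/580/(-1 + 67280) - 155741) = sqrt(-1*1/580/67279 - 155741) = sqrt(-1*1/580*1/67279 - 155741) = sqrt(-1/39021820 - 155741) = sqrt(-6077297268621/39021820) = 9*I*sqrt(731935802785865155)/19510910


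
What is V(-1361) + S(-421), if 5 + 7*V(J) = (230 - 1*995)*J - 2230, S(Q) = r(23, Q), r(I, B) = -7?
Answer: 1038881/7 ≈ 1.4841e+5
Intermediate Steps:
S(Q) = -7
V(J) = -2235/7 - 765*J/7 (V(J) = -5/7 + ((230 - 1*995)*J - 2230)/7 = -5/7 + ((230 - 995)*J - 2230)/7 = -5/7 + (-765*J - 2230)/7 = -5/7 + (-2230 - 765*J)/7 = -5/7 + (-2230/7 - 765*J/7) = -2235/7 - 765*J/7)
V(-1361) + S(-421) = (-2235/7 - 765/7*(-1361)) - 7 = (-2235/7 + 1041165/7) - 7 = 1038930/7 - 7 = 1038881/7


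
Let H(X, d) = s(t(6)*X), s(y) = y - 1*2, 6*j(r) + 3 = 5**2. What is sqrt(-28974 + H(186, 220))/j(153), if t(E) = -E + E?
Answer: 12*I*sqrt(1811)/11 ≈ 46.425*I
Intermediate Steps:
t(E) = 0
j(r) = 11/3 (j(r) = -1/2 + (1/6)*5**2 = -1/2 + (1/6)*25 = -1/2 + 25/6 = 11/3)
s(y) = -2 + y (s(y) = y - 2 = -2 + y)
H(X, d) = -2 (H(X, d) = -2 + 0*X = -2 + 0 = -2)
sqrt(-28974 + H(186, 220))/j(153) = sqrt(-28974 - 2)/(11/3) = sqrt(-28976)*(3/11) = (4*I*sqrt(1811))*(3/11) = 12*I*sqrt(1811)/11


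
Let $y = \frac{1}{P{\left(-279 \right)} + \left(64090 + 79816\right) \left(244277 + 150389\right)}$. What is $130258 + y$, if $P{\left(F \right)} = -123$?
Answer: $\frac{7397977745250435}{56794805273} \approx 1.3026 \cdot 10^{5}$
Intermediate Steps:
$y = \frac{1}{56794805273}$ ($y = \frac{1}{-123 + \left(64090 + 79816\right) \left(244277 + 150389\right)} = \frac{1}{-123 + 143906 \cdot 394666} = \frac{1}{-123 + 56794805396} = \frac{1}{56794805273} \approx 1.7607 \cdot 10^{-11}$)
$130258 + y = 130258 + \frac{1}{56794805273} = \frac{7397977745250435}{56794805273}$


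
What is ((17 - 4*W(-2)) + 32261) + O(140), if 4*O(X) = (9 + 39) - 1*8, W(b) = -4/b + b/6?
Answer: 96844/3 ≈ 32281.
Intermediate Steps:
W(b) = -4/b + b/6 (W(b) = -4/b + b*(⅙) = -4/b + b/6)
O(X) = 10 (O(X) = ((9 + 39) - 1*8)/4 = (48 - 8)/4 = (¼)*40 = 10)
((17 - 4*W(-2)) + 32261) + O(140) = ((17 - 4*(-4/(-2) + (⅙)*(-2))) + 32261) + 10 = ((17 - 4*(-4*(-½) - ⅓)) + 32261) + 10 = ((17 - 4*(2 - ⅓)) + 32261) + 10 = ((17 - 4*5/3) + 32261) + 10 = ((17 - 20/3) + 32261) + 10 = (31/3 + 32261) + 10 = 96814/3 + 10 = 96844/3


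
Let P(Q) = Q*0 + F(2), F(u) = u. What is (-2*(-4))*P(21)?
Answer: 16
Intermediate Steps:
P(Q) = 2 (P(Q) = Q*0 + 2 = 0 + 2 = 2)
(-2*(-4))*P(21) = -2*(-4)*2 = 8*2 = 16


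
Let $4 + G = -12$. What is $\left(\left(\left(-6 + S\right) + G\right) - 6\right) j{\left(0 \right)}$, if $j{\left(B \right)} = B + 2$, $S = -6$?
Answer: $-68$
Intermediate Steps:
$G = -16$ ($G = -4 - 12 = -16$)
$j{\left(B \right)} = 2 + B$
$\left(\left(\left(-6 + S\right) + G\right) - 6\right) j{\left(0 \right)} = \left(\left(\left(-6 - 6\right) - 16\right) - 6\right) \left(2 + 0\right) = \left(\left(-12 - 16\right) - 6\right) 2 = \left(-28 - 6\right) 2 = \left(-34\right) 2 = -68$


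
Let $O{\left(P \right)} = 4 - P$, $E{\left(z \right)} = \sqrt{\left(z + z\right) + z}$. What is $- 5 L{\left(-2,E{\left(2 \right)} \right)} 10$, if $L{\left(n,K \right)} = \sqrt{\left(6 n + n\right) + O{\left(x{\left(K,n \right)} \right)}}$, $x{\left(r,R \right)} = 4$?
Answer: $- 50 i \sqrt{14} \approx - 187.08 i$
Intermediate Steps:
$E{\left(z \right)} = \sqrt{3} \sqrt{z}$ ($E{\left(z \right)} = \sqrt{2 z + z} = \sqrt{3 z} = \sqrt{3} \sqrt{z}$)
$L{\left(n,K \right)} = \sqrt{7} \sqrt{n}$ ($L{\left(n,K \right)} = \sqrt{\left(6 n + n\right) + \left(4 - 4\right)} = \sqrt{7 n + \left(4 - 4\right)} = \sqrt{7 n + 0} = \sqrt{7 n} = \sqrt{7} \sqrt{n}$)
$- 5 L{\left(-2,E{\left(2 \right)} \right)} 10 = - 5 \sqrt{7} \sqrt{-2} \cdot 10 = - 5 \sqrt{7} i \sqrt{2} \cdot 10 = - 5 i \sqrt{14} \cdot 10 = - 50 i \sqrt{14}$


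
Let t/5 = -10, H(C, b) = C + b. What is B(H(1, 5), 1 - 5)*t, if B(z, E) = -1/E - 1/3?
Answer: 25/6 ≈ 4.1667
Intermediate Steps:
B(z, E) = -⅓ - 1/E (B(z, E) = -1/E - 1*⅓ = -1/E - ⅓ = -⅓ - 1/E)
t = -50 (t = 5*(-10) = -50)
B(H(1, 5), 1 - 5)*t = ((-3 - (1 - 5))/(3*(1 - 5)))*(-50) = ((⅓)*(-3 - 1*(-4))/(-4))*(-50) = ((⅓)*(-¼)*(-3 + 4))*(-50) = ((⅓)*(-¼)*1)*(-50) = -1/12*(-50) = 25/6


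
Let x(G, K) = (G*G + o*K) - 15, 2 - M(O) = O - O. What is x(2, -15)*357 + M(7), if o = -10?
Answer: 49625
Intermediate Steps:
M(O) = 2 (M(O) = 2 - (O - O) = 2 - 1*0 = 2 + 0 = 2)
x(G, K) = -15 + G² - 10*K (x(G, K) = (G*G - 10*K) - 15 = (G² - 10*K) - 15 = -15 + G² - 10*K)
x(2, -15)*357 + M(7) = (-15 + 2² - 10*(-15))*357 + 2 = (-15 + 4 + 150)*357 + 2 = 139*357 + 2 = 49623 + 2 = 49625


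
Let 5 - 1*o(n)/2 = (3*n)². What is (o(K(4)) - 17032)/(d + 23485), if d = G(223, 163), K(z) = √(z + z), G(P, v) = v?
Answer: -8583/11824 ≈ -0.72590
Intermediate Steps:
K(z) = √2*√z (K(z) = √(2*z) = √2*√z)
o(n) = 10 - 18*n² (o(n) = 10 - 2*9*n² = 10 - 18*n²)
d = 163
(o(K(4)) - 17032)/(d + 23485) = ((10 - 18*(√2*√4)²) - 17032)/(163 + 23485) = ((10 - 18*(√2*2)²) - 17032)/23648 = ((10 - 18*(2*√2)²) - 17032)*(1/23648) = ((10 - 18*8) - 17032)*(1/23648) = ((10 - 144) - 17032)*(1/23648) = (-134 - 17032)*(1/23648) = -17166*1/23648 = -8583/11824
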